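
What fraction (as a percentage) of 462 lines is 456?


Coverage = covered / total * 100
Coverage = 456 / 462 * 100
Coverage = 98.7%

98.7%


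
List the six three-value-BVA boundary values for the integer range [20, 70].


Range: [20, 70]
Boundaries: just below min, min, min+1, max-1, max, just above max
Values: [19, 20, 21, 69, 70, 71]

[19, 20, 21, 69, 70, 71]


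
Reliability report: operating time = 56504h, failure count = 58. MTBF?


Formula: MTBF = Total operating time / Number of failures
MTBF = 56504 / 58
MTBF = 974.21 hours

974.21 hours


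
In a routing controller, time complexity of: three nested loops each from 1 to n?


Reasoning: three levels of nesting over n
Complexity: O(n^3)

O(n^3)


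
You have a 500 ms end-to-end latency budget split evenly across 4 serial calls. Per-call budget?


Formula: per_stage = total_budget / stages
per_stage = 500 / 4
per_stage = 125.0 ms

125.0 ms


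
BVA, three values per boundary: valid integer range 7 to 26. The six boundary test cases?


Range: [7, 26]
Boundaries: just below min, min, min+1, max-1, max, just above max
Values: [6, 7, 8, 25, 26, 27]

[6, 7, 8, 25, 26, 27]


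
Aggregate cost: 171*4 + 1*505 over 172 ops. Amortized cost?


Formula: Amortized cost = Total cost / Operations
Total cost = (171 * 4) + (1 * 505)
Total cost = 684 + 505 = 1189
Amortized = 1189 / 172 = 6.9128

6.9128


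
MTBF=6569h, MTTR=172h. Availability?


Availability = MTBF / (MTBF + MTTR)
Availability = 6569 / (6569 + 172)
Availability = 6569 / 6741
Availability = 97.4484%

97.4484%


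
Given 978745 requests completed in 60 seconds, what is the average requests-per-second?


Formula: throughput = requests / seconds
throughput = 978745 / 60
throughput = 16312.42 requests/second

16312.42 requests/second


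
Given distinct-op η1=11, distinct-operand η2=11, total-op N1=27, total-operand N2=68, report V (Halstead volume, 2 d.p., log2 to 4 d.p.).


Formula: V = N * log2(η), where N = N1 + N2 and η = η1 + η2
η = 11 + 11 = 22
N = 27 + 68 = 95
log2(22) ≈ 4.4594
V = 95 * 4.4594 = 423.64

423.64


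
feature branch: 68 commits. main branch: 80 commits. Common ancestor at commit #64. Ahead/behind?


Common ancestor: commit #64
feature commits after divergence: 68 - 64 = 4
main commits after divergence: 80 - 64 = 16
feature is 4 commits ahead of main
main is 16 commits ahead of feature

feature ahead: 4, main ahead: 16


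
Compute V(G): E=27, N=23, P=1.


Formula: V(G) = E - N + 2P
V(G) = 27 - 23 + 2*1
V(G) = 4 + 2
V(G) = 6

6


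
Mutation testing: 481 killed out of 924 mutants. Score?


Mutation score = killed / total * 100
Mutation score = 481 / 924 * 100
Mutation score = 52.06%

52.06%


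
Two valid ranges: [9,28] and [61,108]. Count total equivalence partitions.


Valid ranges: [9,28] and [61,108]
Class 1: x < 9 — invalid
Class 2: 9 ≤ x ≤ 28 — valid
Class 3: 28 < x < 61 — invalid (gap between ranges)
Class 4: 61 ≤ x ≤ 108 — valid
Class 5: x > 108 — invalid
Total equivalence classes: 5

5 equivalence classes


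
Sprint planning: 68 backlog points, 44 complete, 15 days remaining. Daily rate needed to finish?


Formula: Required rate = Remaining points / Days left
Remaining = 68 - 44 = 24 points
Required rate = 24 / 15 = 1.6 points/day

1.6 points/day


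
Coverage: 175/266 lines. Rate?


Coverage = covered / total * 100
Coverage = 175 / 266 * 100
Coverage = 65.79%

65.79%


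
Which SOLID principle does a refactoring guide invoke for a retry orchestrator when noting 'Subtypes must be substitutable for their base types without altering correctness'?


This describes the Liskov Substitution Principle (LSP)

Liskov Substitution Principle (LSP)


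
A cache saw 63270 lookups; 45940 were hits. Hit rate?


Formula: hit rate = hits / (hits + misses) * 100
hit rate = 45940 / (45940 + 17330) * 100
hit rate = 45940 / 63270 * 100
hit rate = 72.61%

72.61%


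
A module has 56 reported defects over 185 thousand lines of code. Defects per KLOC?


Defect density = defects / KLOC
Defect density = 56 / 185
Defect density = 0.303 defects/KLOC

0.303 defects/KLOC


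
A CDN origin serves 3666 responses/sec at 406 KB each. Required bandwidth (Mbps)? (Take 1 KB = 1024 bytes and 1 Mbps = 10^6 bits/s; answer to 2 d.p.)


Formula: Mbps = payload_bytes * RPS * 8 / 1e6
Payload per request = 406 KB = 406 * 1024 = 415744 bytes
Total bytes/sec = 415744 * 3666 = 1524117504
Total bits/sec = 1524117504 * 8 = 12192940032
Mbps = 12192940032 / 1e6 = 12192.94

12192.94 Mbps


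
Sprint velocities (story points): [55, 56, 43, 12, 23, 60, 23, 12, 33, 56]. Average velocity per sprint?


Formula: Avg velocity = Total points / Number of sprints
Points: [55, 56, 43, 12, 23, 60, 23, 12, 33, 56]
Sum = 55 + 56 + 43 + 12 + 23 + 60 + 23 + 12 + 33 + 56 = 373
Avg velocity = 373 / 10 = 37.3 points/sprint

37.3 points/sprint


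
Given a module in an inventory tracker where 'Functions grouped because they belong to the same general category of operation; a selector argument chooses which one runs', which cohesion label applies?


Reasoning: Grouped by category of activity, not by data or sequence
Type: Logical cohesion

Logical cohesion


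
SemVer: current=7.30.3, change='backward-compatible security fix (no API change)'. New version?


Current: 7.30.3
Change category: 'backward-compatible security fix (no API change)' → patch bump
SemVer rule: patch bump → increment PATCH (MAJOR and MINOR unchanged)
New: 7.30.4

7.30.4


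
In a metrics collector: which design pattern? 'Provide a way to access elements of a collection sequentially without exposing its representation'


This matches the Iterator pattern

Iterator


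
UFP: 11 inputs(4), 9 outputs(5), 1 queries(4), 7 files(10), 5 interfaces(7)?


UFP = EI*4 + EO*5 + EQ*4 + ILF*10 + EIF*7
UFP = 11*4 + 9*5 + 1*4 + 7*10 + 5*7
UFP = 44 + 45 + 4 + 70 + 35
UFP = 198

198


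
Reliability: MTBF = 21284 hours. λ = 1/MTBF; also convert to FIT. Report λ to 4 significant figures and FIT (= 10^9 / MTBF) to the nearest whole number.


Formula: λ = 1 / MTBF; FIT = λ × 1e9 = 1e9 / MTBF
λ = 1 / 21284 ≈ 4.698e-05 failures/hour
FIT = 1e9 / 21284 ≈ 46984 failures per 1e9 hours (nearest whole number)

λ = 4.698e-05 /h, FIT = 46984


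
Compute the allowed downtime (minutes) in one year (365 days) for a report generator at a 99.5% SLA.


Formula: allowed downtime = period * (100 - SLA) / 100
Period (year (365 days)) = 525600 minutes
Unavailability fraction = (100 - 99.5) / 100
Allowed downtime = 525600 * (100 - 99.5) / 100
Allowed downtime = 2628.0 minutes

2628.0 minutes


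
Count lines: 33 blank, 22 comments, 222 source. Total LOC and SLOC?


Total LOC = blank + comment + code
Total LOC = 33 + 22 + 222 = 277
SLOC (source only) = code = 222

Total LOC: 277, SLOC: 222


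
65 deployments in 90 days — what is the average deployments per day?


Formula: deployments per day = releases / days
= 65 / 90
= 0.722 deploys/day
(equivalently, 5.06 deploys/week)

0.722 deploys/day


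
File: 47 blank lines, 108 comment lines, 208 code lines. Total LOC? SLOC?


Total LOC = blank + comment + code
Total LOC = 47 + 108 + 208 = 363
SLOC (source only) = code = 208

Total LOC: 363, SLOC: 208


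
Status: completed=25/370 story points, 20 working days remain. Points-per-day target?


Formula: Required rate = Remaining points / Days left
Remaining = 370 - 25 = 345 points
Required rate = 345 / 20 = 17.25 points/day

17.25 points/day


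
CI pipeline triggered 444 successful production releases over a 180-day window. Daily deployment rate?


Formula: deployments per day = releases / days
= 444 / 180
= 2.467 deploys/day
(equivalently, 17.27 deploys/week)

2.467 deploys/day


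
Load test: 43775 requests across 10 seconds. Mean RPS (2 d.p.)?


Formula: throughput = requests / seconds
throughput = 43775 / 10
throughput = 4377.5 requests/second

4377.5 requests/second


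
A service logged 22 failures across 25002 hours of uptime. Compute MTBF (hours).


Formula: MTBF = Total operating time / Number of failures
MTBF = 25002 / 22
MTBF = 1136.45 hours

1136.45 hours


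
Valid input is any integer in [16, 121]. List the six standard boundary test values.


Range: [16, 121]
Boundaries: just below min, min, min+1, max-1, max, just above max
Values: [15, 16, 17, 120, 121, 122]

[15, 16, 17, 120, 121, 122]


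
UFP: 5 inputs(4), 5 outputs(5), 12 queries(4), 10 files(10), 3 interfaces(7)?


UFP = EI*4 + EO*5 + EQ*4 + ILF*10 + EIF*7
UFP = 5*4 + 5*5 + 12*4 + 10*10 + 3*7
UFP = 20 + 25 + 48 + 100 + 21
UFP = 214

214


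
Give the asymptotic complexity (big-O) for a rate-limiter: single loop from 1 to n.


Reasoning: one pass through n items
Complexity: O(n)

O(n)


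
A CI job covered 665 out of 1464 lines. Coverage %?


Coverage = covered / total * 100
Coverage = 665 / 1464 * 100
Coverage = 45.42%

45.42%


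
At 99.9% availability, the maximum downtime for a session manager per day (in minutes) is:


Formula: allowed downtime = period * (100 - SLA) / 100
Period (day) = 1440 minutes
Unavailability fraction = (100 - 99.9) / 100
Allowed downtime = 1440 * (100 - 99.9) / 100
Allowed downtime = 1.44 minutes

1.44 minutes


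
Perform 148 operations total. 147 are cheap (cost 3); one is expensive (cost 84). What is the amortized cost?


Formula: Amortized cost = Total cost / Operations
Total cost = (147 * 3) + (1 * 84)
Total cost = 441 + 84 = 525
Amortized = 525 / 148 = 3.5473

3.5473


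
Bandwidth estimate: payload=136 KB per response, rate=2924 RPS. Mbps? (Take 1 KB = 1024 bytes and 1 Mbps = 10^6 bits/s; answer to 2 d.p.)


Formula: Mbps = payload_bytes * RPS * 8 / 1e6
Payload per request = 136 KB = 136 * 1024 = 139264 bytes
Total bytes/sec = 139264 * 2924 = 407207936
Total bits/sec = 407207936 * 8 = 3257663488
Mbps = 3257663488 / 1e6 = 3257.66

3257.66 Mbps


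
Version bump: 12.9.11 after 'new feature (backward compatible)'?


Current: 12.9.11
Change category: 'new feature (backward compatible)' → minor bump
SemVer rule: minor bump → increment MINOR, reset PATCH to 0 (MAJOR unchanged)
New: 12.10.0

12.10.0


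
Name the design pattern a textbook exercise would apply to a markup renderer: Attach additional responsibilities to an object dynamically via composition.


This matches the Decorator pattern

Decorator


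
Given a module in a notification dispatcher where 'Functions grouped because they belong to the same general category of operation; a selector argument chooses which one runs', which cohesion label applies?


Reasoning: Grouped by category of activity, not by data or sequence
Type: Logical cohesion

Logical cohesion


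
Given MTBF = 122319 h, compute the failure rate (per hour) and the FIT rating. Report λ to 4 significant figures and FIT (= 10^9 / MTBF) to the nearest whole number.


Formula: λ = 1 / MTBF; FIT = λ × 1e9 = 1e9 / MTBF
λ = 1 / 122319 ≈ 8.175e-06 failures/hour
FIT = 1e9 / 122319 ≈ 8175 failures per 1e9 hours (nearest whole number)

λ = 8.175e-06 /h, FIT = 8175


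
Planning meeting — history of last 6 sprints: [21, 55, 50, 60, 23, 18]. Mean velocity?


Formula: Avg velocity = Total points / Number of sprints
Points: [21, 55, 50, 60, 23, 18]
Sum = 21 + 55 + 50 + 60 + 23 + 18 = 227
Avg velocity = 227 / 6 = 37.83 points/sprint

37.83 points/sprint


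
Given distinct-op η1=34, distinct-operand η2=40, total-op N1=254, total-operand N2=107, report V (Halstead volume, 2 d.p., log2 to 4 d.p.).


Formula: V = N * log2(η), where N = N1 + N2 and η = η1 + η2
η = 34 + 40 = 74
N = 254 + 107 = 361
log2(74) ≈ 6.2095
V = 361 * 6.2095 = 2241.63

2241.63


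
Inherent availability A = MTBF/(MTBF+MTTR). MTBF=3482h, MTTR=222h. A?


Availability = MTBF / (MTBF + MTTR)
Availability = 3482 / (3482 + 222)
Availability = 3482 / 3704
Availability = 94.0065%

94.0065%


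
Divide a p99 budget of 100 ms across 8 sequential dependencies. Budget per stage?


Formula: per_stage = total_budget / stages
per_stage = 100 / 8
per_stage = 12.5 ms

12.5 ms


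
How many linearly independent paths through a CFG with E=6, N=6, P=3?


Formula: V(G) = E - N + 2P
V(G) = 6 - 6 + 2*3
V(G) = 0 + 6
V(G) = 6

6


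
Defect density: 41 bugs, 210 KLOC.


Defect density = defects / KLOC
Defect density = 41 / 210
Defect density = 0.195 defects/KLOC

0.195 defects/KLOC


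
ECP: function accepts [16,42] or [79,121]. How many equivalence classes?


Valid ranges: [16,42] and [79,121]
Class 1: x < 16 — invalid
Class 2: 16 ≤ x ≤ 42 — valid
Class 3: 42 < x < 79 — invalid (gap between ranges)
Class 4: 79 ≤ x ≤ 121 — valid
Class 5: x > 121 — invalid
Total equivalence classes: 5

5 equivalence classes


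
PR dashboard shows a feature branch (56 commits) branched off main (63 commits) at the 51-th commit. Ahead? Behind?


Common ancestor: commit #51
feature commits after divergence: 56 - 51 = 5
main commits after divergence: 63 - 51 = 12
feature is 5 commits ahead of main
main is 12 commits ahead of feature

feature ahead: 5, main ahead: 12


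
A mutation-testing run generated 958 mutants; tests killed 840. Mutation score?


Mutation score = killed / total * 100
Mutation score = 840 / 958 * 100
Mutation score = 87.68%

87.68%


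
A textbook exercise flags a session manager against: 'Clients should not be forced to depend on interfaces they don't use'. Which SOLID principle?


This describes the Interface Segregation Principle (ISP)

Interface Segregation Principle (ISP)


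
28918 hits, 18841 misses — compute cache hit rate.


Formula: hit rate = hits / (hits + misses) * 100
hit rate = 28918 / (28918 + 18841) * 100
hit rate = 28918 / 47759 * 100
hit rate = 60.55%

60.55%


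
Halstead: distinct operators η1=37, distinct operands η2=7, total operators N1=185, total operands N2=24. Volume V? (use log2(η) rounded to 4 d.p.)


Formula: V = N * log2(η), where N = N1 + N2 and η = η1 + η2
η = 37 + 7 = 44
N = 185 + 24 = 209
log2(44) ≈ 5.4594
V = 209 * 5.4594 = 1141.01

1141.01


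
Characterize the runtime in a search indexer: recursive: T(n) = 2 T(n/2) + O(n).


Reasoning: master theorem case 2 (merge-sort recurrence)
Complexity: O(n log n)

O(n log n)


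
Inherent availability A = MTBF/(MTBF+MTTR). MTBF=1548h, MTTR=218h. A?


Availability = MTBF / (MTBF + MTTR)
Availability = 1548 / (1548 + 218)
Availability = 1548 / 1766
Availability = 87.6557%

87.6557%


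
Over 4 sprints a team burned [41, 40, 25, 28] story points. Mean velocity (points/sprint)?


Formula: Avg velocity = Total points / Number of sprints
Points: [41, 40, 25, 28]
Sum = 41 + 40 + 25 + 28 = 134
Avg velocity = 134 / 4 = 33.5 points/sprint

33.5 points/sprint


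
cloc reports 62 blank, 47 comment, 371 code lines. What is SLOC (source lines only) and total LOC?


Total LOC = blank + comment + code
Total LOC = 62 + 47 + 371 = 480
SLOC (source only) = code = 371

Total LOC: 480, SLOC: 371


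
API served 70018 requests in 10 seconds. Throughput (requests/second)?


Formula: throughput = requests / seconds
throughput = 70018 / 10
throughput = 7001.8 requests/second

7001.8 requests/second


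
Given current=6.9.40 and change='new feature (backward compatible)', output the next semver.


Current: 6.9.40
Change category: 'new feature (backward compatible)' → minor bump
SemVer rule: minor bump → increment MINOR, reset PATCH to 0 (MAJOR unchanged)
New: 6.10.0

6.10.0


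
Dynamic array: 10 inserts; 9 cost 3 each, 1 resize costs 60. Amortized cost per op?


Formula: Amortized cost = Total cost / Operations
Total cost = (9 * 3) + (1 * 60)
Total cost = 27 + 60 = 87
Amortized = 87 / 10 = 8.7

8.7


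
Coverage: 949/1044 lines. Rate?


Coverage = covered / total * 100
Coverage = 949 / 1044 * 100
Coverage = 90.9%

90.9%


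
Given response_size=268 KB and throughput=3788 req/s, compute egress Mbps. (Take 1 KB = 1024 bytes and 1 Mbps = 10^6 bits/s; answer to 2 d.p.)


Formula: Mbps = payload_bytes * RPS * 8 / 1e6
Payload per request = 268 KB = 268 * 1024 = 274432 bytes
Total bytes/sec = 274432 * 3788 = 1039548416
Total bits/sec = 1039548416 * 8 = 8316387328
Mbps = 8316387328 / 1e6 = 8316.39

8316.39 Mbps


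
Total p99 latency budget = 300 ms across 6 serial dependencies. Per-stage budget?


Formula: per_stage = total_budget / stages
per_stage = 300 / 6
per_stage = 50.0 ms

50.0 ms


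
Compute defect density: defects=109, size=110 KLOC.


Defect density = defects / KLOC
Defect density = 109 / 110
Defect density = 0.991 defects/KLOC

0.991 defects/KLOC


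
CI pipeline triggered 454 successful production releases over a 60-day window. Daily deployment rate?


Formula: deployments per day = releases / days
= 454 / 60
= 7.567 deploys/day
(equivalently, 52.97 deploys/week)

7.567 deploys/day


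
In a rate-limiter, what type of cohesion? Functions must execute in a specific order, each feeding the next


Reasoning: Output of one is input to next
Type: Sequential cohesion

Sequential cohesion


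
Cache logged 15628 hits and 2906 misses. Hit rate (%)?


Formula: hit rate = hits / (hits + misses) * 100
hit rate = 15628 / (15628 + 2906) * 100
hit rate = 15628 / 18534 * 100
hit rate = 84.32%

84.32%


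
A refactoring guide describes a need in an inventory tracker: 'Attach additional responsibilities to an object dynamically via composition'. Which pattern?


This matches the Decorator pattern

Decorator


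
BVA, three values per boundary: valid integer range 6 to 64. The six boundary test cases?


Range: [6, 64]
Boundaries: just below min, min, min+1, max-1, max, just above max
Values: [5, 6, 7, 63, 64, 65]

[5, 6, 7, 63, 64, 65]


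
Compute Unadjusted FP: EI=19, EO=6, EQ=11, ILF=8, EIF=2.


UFP = EI*4 + EO*5 + EQ*4 + ILF*10 + EIF*7
UFP = 19*4 + 6*5 + 11*4 + 8*10 + 2*7
UFP = 76 + 30 + 44 + 80 + 14
UFP = 244

244


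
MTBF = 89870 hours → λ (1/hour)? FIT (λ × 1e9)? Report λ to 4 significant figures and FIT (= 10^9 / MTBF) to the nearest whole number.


Formula: λ = 1 / MTBF; FIT = λ × 1e9 = 1e9 / MTBF
λ = 1 / 89870 ≈ 1.113e-05 failures/hour
FIT = 1e9 / 89870 ≈ 11127 failures per 1e9 hours (nearest whole number)

λ = 1.113e-05 /h, FIT = 11127


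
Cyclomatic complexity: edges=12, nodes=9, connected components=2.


Formula: V(G) = E - N + 2P
V(G) = 12 - 9 + 2*2
V(G) = 3 + 4
V(G) = 7

7


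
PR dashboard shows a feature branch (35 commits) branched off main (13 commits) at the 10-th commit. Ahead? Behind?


Common ancestor: commit #10
feature commits after divergence: 35 - 10 = 25
main commits after divergence: 13 - 10 = 3
feature is 25 commits ahead of main
main is 3 commits ahead of feature

feature ahead: 25, main ahead: 3


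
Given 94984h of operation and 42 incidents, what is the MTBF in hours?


Formula: MTBF = Total operating time / Number of failures
MTBF = 94984 / 42
MTBF = 2261.52 hours

2261.52 hours


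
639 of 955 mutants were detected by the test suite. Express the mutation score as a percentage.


Mutation score = killed / total * 100
Mutation score = 639 / 955 * 100
Mutation score = 66.91%

66.91%


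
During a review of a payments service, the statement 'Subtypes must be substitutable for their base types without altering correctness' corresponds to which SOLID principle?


This describes the Liskov Substitution Principle (LSP)

Liskov Substitution Principle (LSP)


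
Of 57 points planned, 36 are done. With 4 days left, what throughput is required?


Formula: Required rate = Remaining points / Days left
Remaining = 57 - 36 = 21 points
Required rate = 21 / 4 = 5.25 points/day

5.25 points/day


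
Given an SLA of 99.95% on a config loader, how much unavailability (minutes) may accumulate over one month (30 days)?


Formula: allowed downtime = period * (100 - SLA) / 100
Period (month (30 days)) = 43200 minutes
Unavailability fraction = (100 - 99.95) / 100
Allowed downtime = 43200 * (100 - 99.95) / 100
Allowed downtime = 21.6 minutes

21.6 minutes


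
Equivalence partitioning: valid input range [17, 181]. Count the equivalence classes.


Valid range: [17, 181]
Class 1: x < 17 — invalid
Class 2: 17 ≤ x ≤ 181 — valid
Class 3: x > 181 — invalid
Total equivalence classes: 3

3 equivalence classes


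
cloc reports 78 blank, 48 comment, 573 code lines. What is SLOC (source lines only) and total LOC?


Total LOC = blank + comment + code
Total LOC = 78 + 48 + 573 = 699
SLOC (source only) = code = 573

Total LOC: 699, SLOC: 573


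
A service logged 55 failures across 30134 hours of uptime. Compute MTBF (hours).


Formula: MTBF = Total operating time / Number of failures
MTBF = 30134 / 55
MTBF = 547.89 hours

547.89 hours


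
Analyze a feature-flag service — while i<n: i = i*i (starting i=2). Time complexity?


Reasoning: squaring drives double-exponential growth; iterations ~ log log n
Complexity: O(log log n)

O(log log n)


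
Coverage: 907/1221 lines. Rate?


Coverage = covered / total * 100
Coverage = 907 / 1221 * 100
Coverage = 74.28%

74.28%


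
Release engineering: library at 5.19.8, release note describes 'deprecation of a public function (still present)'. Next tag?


Current: 5.19.8
Change category: 'deprecation of a public function (still present)' → minor bump
SemVer rule: minor bump → increment MINOR, reset PATCH to 0 (MAJOR unchanged)
New: 5.20.0

5.20.0


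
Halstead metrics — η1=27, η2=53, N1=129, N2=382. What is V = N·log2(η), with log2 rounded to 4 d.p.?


Formula: V = N * log2(η), where N = N1 + N2 and η = η1 + η2
η = 27 + 53 = 80
N = 129 + 382 = 511
log2(80) ≈ 6.3219
V = 511 * 6.3219 = 3230.49

3230.49


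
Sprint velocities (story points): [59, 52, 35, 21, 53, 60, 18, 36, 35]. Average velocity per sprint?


Formula: Avg velocity = Total points / Number of sprints
Points: [59, 52, 35, 21, 53, 60, 18, 36, 35]
Sum = 59 + 52 + 35 + 21 + 53 + 60 + 18 + 36 + 35 = 369
Avg velocity = 369 / 9 = 41.0 points/sprint

41.0 points/sprint


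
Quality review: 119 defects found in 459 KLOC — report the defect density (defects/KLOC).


Defect density = defects / KLOC
Defect density = 119 / 459
Defect density = 0.259 defects/KLOC

0.259 defects/KLOC


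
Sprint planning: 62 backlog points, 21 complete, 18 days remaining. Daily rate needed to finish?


Formula: Required rate = Remaining points / Days left
Remaining = 62 - 21 = 41 points
Required rate = 41 / 18 = 2.28 points/day

2.28 points/day


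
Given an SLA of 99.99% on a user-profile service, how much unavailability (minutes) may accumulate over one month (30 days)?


Formula: allowed downtime = period * (100 - SLA) / 100
Period (month (30 days)) = 43200 minutes
Unavailability fraction = (100 - 99.99) / 100
Allowed downtime = 43200 * (100 - 99.99) / 100
Allowed downtime = 4.32 minutes

4.32 minutes


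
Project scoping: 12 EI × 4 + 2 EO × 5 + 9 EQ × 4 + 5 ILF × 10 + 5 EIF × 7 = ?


UFP = EI*4 + EO*5 + EQ*4 + ILF*10 + EIF*7
UFP = 12*4 + 2*5 + 9*4 + 5*10 + 5*7
UFP = 48 + 10 + 36 + 50 + 35
UFP = 179

179


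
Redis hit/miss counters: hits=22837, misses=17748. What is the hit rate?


Formula: hit rate = hits / (hits + misses) * 100
hit rate = 22837 / (22837 + 17748) * 100
hit rate = 22837 / 40585 * 100
hit rate = 56.27%

56.27%


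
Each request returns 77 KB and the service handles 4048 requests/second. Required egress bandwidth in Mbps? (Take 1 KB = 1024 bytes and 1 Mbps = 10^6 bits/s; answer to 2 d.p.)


Formula: Mbps = payload_bytes * RPS * 8 / 1e6
Payload per request = 77 KB = 77 * 1024 = 78848 bytes
Total bytes/sec = 78848 * 4048 = 319176704
Total bits/sec = 319176704 * 8 = 2553413632
Mbps = 2553413632 / 1e6 = 2553.41

2553.41 Mbps


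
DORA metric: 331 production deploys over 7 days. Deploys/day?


Formula: deployments per day = releases / days
= 331 / 7
= 47.286 deploys/day
(equivalently, 331.0 deploys/week)

47.286 deploys/day


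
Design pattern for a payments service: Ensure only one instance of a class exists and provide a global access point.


This matches the Singleton pattern

Singleton


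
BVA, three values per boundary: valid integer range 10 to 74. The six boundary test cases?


Range: [10, 74]
Boundaries: just below min, min, min+1, max-1, max, just above max
Values: [9, 10, 11, 73, 74, 75]

[9, 10, 11, 73, 74, 75]


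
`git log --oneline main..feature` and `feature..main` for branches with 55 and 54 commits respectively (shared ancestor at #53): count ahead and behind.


Common ancestor: commit #53
feature commits after divergence: 55 - 53 = 2
main commits after divergence: 54 - 53 = 1
feature is 2 commits ahead of main
main is 1 commits ahead of feature

feature ahead: 2, main ahead: 1


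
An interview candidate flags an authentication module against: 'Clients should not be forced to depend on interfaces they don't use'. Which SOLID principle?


This describes the Interface Segregation Principle (ISP)

Interface Segregation Principle (ISP)


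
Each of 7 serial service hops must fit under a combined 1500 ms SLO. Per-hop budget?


Formula: per_stage = total_budget / stages
per_stage = 1500 / 7
per_stage = 214.29 ms

214.29 ms


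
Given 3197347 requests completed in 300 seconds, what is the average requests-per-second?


Formula: throughput = requests / seconds
throughput = 3197347 / 300
throughput = 10657.82 requests/second

10657.82 requests/second


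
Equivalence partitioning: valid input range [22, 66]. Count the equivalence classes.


Valid range: [22, 66]
Class 1: x < 22 — invalid
Class 2: 22 ≤ x ≤ 66 — valid
Class 3: x > 66 — invalid
Total equivalence classes: 3

3 equivalence classes


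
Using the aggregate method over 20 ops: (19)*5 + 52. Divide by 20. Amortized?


Formula: Amortized cost = Total cost / Operations
Total cost = (19 * 5) + (1 * 52)
Total cost = 95 + 52 = 147
Amortized = 147 / 20 = 7.35

7.35


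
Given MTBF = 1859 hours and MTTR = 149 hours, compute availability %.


Availability = MTBF / (MTBF + MTTR)
Availability = 1859 / (1859 + 149)
Availability = 1859 / 2008
Availability = 92.5797%

92.5797%


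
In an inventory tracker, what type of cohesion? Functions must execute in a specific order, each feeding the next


Reasoning: Output of one is input to next
Type: Sequential cohesion

Sequential cohesion


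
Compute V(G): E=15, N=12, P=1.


Formula: V(G) = E - N + 2P
V(G) = 15 - 12 + 2*1
V(G) = 3 + 2
V(G) = 5

5


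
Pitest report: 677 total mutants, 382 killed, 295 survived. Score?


Mutation score = killed / total * 100
Mutation score = 382 / 677 * 100
Mutation score = 56.43%

56.43%


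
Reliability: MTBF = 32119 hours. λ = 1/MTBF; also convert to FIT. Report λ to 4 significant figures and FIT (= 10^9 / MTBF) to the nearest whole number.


Formula: λ = 1 / MTBF; FIT = λ × 1e9 = 1e9 / MTBF
λ = 1 / 32119 ≈ 3.113e-05 failures/hour
FIT = 1e9 / 32119 ≈ 31134 failures per 1e9 hours (nearest whole number)

λ = 3.113e-05 /h, FIT = 31134


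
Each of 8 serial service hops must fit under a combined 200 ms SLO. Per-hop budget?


Formula: per_stage = total_budget / stages
per_stage = 200 / 8
per_stage = 25.0 ms

25.0 ms


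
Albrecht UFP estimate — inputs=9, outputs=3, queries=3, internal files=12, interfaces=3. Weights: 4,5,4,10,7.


UFP = EI*4 + EO*5 + EQ*4 + ILF*10 + EIF*7
UFP = 9*4 + 3*5 + 3*4 + 12*10 + 3*7
UFP = 36 + 15 + 12 + 120 + 21
UFP = 204

204


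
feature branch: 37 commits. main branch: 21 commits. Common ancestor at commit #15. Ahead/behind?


Common ancestor: commit #15
feature commits after divergence: 37 - 15 = 22
main commits after divergence: 21 - 15 = 6
feature is 22 commits ahead of main
main is 6 commits ahead of feature

feature ahead: 22, main ahead: 6


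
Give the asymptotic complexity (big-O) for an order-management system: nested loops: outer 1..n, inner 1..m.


Reasoning: product of independent bounds
Complexity: O(n*m)

O(n*m)


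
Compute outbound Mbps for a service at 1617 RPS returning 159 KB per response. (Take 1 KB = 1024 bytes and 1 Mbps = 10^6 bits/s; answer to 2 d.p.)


Formula: Mbps = payload_bytes * RPS * 8 / 1e6
Payload per request = 159 KB = 159 * 1024 = 162816 bytes
Total bytes/sec = 162816 * 1617 = 263273472
Total bits/sec = 263273472 * 8 = 2106187776
Mbps = 2106187776 / 1e6 = 2106.19

2106.19 Mbps


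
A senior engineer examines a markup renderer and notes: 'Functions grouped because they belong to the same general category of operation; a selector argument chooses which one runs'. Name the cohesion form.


Reasoning: Grouped by category of activity, not by data or sequence
Type: Logical cohesion

Logical cohesion


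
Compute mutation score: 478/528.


Mutation score = killed / total * 100
Mutation score = 478 / 528 * 100
Mutation score = 90.53%

90.53%


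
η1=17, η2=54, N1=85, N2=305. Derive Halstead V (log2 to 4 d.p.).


Formula: V = N * log2(η), where N = N1 + N2 and η = η1 + η2
η = 17 + 54 = 71
N = 85 + 305 = 390
log2(71) ≈ 6.1497
V = 390 * 6.1497 = 2398.38

2398.38


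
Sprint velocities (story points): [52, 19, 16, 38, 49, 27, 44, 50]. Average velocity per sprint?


Formula: Avg velocity = Total points / Number of sprints
Points: [52, 19, 16, 38, 49, 27, 44, 50]
Sum = 52 + 19 + 16 + 38 + 49 + 27 + 44 + 50 = 295
Avg velocity = 295 / 8 = 36.88 points/sprint

36.88 points/sprint


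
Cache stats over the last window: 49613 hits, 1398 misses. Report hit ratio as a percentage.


Formula: hit rate = hits / (hits + misses) * 100
hit rate = 49613 / (49613 + 1398) * 100
hit rate = 49613 / 51011 * 100
hit rate = 97.26%

97.26%


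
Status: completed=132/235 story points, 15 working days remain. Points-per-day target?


Formula: Required rate = Remaining points / Days left
Remaining = 235 - 132 = 103 points
Required rate = 103 / 15 = 6.87 points/day

6.87 points/day


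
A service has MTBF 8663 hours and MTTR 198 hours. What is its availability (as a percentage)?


Availability = MTBF / (MTBF + MTTR)
Availability = 8663 / (8663 + 198)
Availability = 8663 / 8861
Availability = 97.7655%

97.7655%


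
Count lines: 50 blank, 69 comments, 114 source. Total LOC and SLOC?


Total LOC = blank + comment + code
Total LOC = 50 + 69 + 114 = 233
SLOC (source only) = code = 114

Total LOC: 233, SLOC: 114


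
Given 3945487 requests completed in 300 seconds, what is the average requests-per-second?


Formula: throughput = requests / seconds
throughput = 3945487 / 300
throughput = 13151.62 requests/second

13151.62 requests/second


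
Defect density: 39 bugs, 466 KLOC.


Defect density = defects / KLOC
Defect density = 39 / 466
Defect density = 0.084 defects/KLOC

0.084 defects/KLOC


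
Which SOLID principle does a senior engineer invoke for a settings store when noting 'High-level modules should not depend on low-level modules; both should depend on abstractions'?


This describes the Dependency Inversion Principle (DIP)

Dependency Inversion Principle (DIP)


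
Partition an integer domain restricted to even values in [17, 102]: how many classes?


Constraint: even integers in [17, 102]
Class 1: x < 17 — out-of-range invalid
Class 2: x in [17,102] but odd — wrong type invalid
Class 3: x in [17,102] and even — valid
Class 4: x > 102 — out-of-range invalid
Total equivalence classes: 4

4 equivalence classes


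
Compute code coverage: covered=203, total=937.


Coverage = covered / total * 100
Coverage = 203 / 937 * 100
Coverage = 21.66%

21.66%


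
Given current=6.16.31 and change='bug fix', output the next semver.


Current: 6.16.31
Change category: 'bug fix' → patch bump
SemVer rule: patch bump → increment PATCH (MAJOR and MINOR unchanged)
New: 6.16.32

6.16.32


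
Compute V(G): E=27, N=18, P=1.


Formula: V(G) = E - N + 2P
V(G) = 27 - 18 + 2*1
V(G) = 9 + 2
V(G) = 11

11


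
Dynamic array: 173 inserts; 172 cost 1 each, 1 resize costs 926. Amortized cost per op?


Formula: Amortized cost = Total cost / Operations
Total cost = (172 * 1) + (1 * 926)
Total cost = 172 + 926 = 1098
Amortized = 1098 / 173 = 6.3468

6.3468


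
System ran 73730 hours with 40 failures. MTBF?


Formula: MTBF = Total operating time / Number of failures
MTBF = 73730 / 40
MTBF = 1843.25 hours

1843.25 hours


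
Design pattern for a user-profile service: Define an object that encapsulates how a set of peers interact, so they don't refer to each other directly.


This matches the Mediator pattern

Mediator


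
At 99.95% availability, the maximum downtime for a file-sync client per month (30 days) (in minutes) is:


Formula: allowed downtime = period * (100 - SLA) / 100
Period (month (30 days)) = 43200 minutes
Unavailability fraction = (100 - 99.95) / 100
Allowed downtime = 43200 * (100 - 99.95) / 100
Allowed downtime = 21.6 minutes

21.6 minutes


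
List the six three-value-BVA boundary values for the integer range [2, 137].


Range: [2, 137]
Boundaries: just below min, min, min+1, max-1, max, just above max
Values: [1, 2, 3, 136, 137, 138]

[1, 2, 3, 136, 137, 138]


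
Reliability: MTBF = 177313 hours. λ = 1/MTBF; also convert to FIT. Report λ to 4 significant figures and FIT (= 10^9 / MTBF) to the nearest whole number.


Formula: λ = 1 / MTBF; FIT = λ × 1e9 = 1e9 / MTBF
λ = 1 / 177313 ≈ 5.640e-06 failures/hour
FIT = 1e9 / 177313 ≈ 5640 failures per 1e9 hours (nearest whole number)

λ = 5.640e-06 /h, FIT = 5640


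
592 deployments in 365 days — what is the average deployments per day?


Formula: deployments per day = releases / days
= 592 / 365
= 1.622 deploys/day
(equivalently, 11.35 deploys/week)

1.622 deploys/day


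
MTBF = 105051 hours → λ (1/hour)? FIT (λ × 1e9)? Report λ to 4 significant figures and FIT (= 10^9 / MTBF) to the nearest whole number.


Formula: λ = 1 / MTBF; FIT = λ × 1e9 = 1e9 / MTBF
λ = 1 / 105051 ≈ 9.519e-06 failures/hour
FIT = 1e9 / 105051 ≈ 9519 failures per 1e9 hours (nearest whole number)

λ = 9.519e-06 /h, FIT = 9519


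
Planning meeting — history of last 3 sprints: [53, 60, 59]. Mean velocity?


Formula: Avg velocity = Total points / Number of sprints
Points: [53, 60, 59]
Sum = 53 + 60 + 59 = 172
Avg velocity = 172 / 3 = 57.33 points/sprint

57.33 points/sprint


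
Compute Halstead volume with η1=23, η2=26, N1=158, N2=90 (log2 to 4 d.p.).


Formula: V = N * log2(η), where N = N1 + N2 and η = η1 + η2
η = 23 + 26 = 49
N = 158 + 90 = 248
log2(49) ≈ 5.6147
V = 248 * 5.6147 = 1392.45

1392.45


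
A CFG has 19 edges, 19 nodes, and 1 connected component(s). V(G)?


Formula: V(G) = E - N + 2P
V(G) = 19 - 19 + 2*1
V(G) = 0 + 2
V(G) = 2

2


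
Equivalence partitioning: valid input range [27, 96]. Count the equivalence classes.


Valid range: [27, 96]
Class 1: x < 27 — invalid
Class 2: 27 ≤ x ≤ 96 — valid
Class 3: x > 96 — invalid
Total equivalence classes: 3

3 equivalence classes


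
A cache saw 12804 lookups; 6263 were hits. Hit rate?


Formula: hit rate = hits / (hits + misses) * 100
hit rate = 6263 / (6263 + 6541) * 100
hit rate = 6263 / 12804 * 100
hit rate = 48.91%

48.91%


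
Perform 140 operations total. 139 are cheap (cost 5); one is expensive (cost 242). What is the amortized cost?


Formula: Amortized cost = Total cost / Operations
Total cost = (139 * 5) + (1 * 242)
Total cost = 695 + 242 = 937
Amortized = 937 / 140 = 6.6929

6.6929


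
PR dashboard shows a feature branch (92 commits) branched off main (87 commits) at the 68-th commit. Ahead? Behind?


Common ancestor: commit #68
feature commits after divergence: 92 - 68 = 24
main commits after divergence: 87 - 68 = 19
feature is 24 commits ahead of main
main is 19 commits ahead of feature

feature ahead: 24, main ahead: 19


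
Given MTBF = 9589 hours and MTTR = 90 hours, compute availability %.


Availability = MTBF / (MTBF + MTTR)
Availability = 9589 / (9589 + 90)
Availability = 9589 / 9679
Availability = 99.0702%

99.0702%


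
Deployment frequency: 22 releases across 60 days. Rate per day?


Formula: deployments per day = releases / days
= 22 / 60
= 0.367 deploys/day
(equivalently, 2.57 deploys/week)

0.367 deploys/day


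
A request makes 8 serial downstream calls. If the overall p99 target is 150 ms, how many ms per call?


Formula: per_stage = total_budget / stages
per_stage = 150 / 8
per_stage = 18.75 ms

18.75 ms


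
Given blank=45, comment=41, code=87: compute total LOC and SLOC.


Total LOC = blank + comment + code
Total LOC = 45 + 41 + 87 = 173
SLOC (source only) = code = 87

Total LOC: 173, SLOC: 87


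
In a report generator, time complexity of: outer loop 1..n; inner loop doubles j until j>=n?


Reasoning: linear outer times logarithmic inner
Complexity: O(n log n)

O(n log n)


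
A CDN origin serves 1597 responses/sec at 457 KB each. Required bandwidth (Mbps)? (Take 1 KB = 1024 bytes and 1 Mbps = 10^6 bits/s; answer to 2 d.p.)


Formula: Mbps = payload_bytes * RPS * 8 / 1e6
Payload per request = 457 KB = 457 * 1024 = 467968 bytes
Total bytes/sec = 467968 * 1597 = 747344896
Total bits/sec = 747344896 * 8 = 5978759168
Mbps = 5978759168 / 1e6 = 5978.76

5978.76 Mbps


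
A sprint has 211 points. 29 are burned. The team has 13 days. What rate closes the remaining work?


Formula: Required rate = Remaining points / Days left
Remaining = 211 - 29 = 182 points
Required rate = 182 / 13 = 14.0 points/day

14.0 points/day


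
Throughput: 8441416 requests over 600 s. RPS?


Formula: throughput = requests / seconds
throughput = 8441416 / 600
throughput = 14069.03 requests/second

14069.03 requests/second


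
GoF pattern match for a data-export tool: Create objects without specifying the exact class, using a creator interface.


This matches the Factory Method pattern

Factory Method


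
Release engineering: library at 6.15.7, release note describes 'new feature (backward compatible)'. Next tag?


Current: 6.15.7
Change category: 'new feature (backward compatible)' → minor bump
SemVer rule: minor bump → increment MINOR, reset PATCH to 0 (MAJOR unchanged)
New: 6.16.0

6.16.0


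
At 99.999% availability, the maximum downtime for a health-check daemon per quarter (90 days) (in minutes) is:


Formula: allowed downtime = period * (100 - SLA) / 100
Period (quarter (90 days)) = 129600 minutes
Unavailability fraction = (100 - 99.999) / 100
Allowed downtime = 129600 * (100 - 99.999) / 100
Allowed downtime = 1.296 minutes

1.296 minutes


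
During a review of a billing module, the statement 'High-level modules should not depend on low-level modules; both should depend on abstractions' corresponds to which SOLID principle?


This describes the Dependency Inversion Principle (DIP)

Dependency Inversion Principle (DIP)


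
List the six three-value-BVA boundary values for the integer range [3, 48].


Range: [3, 48]
Boundaries: just below min, min, min+1, max-1, max, just above max
Values: [2, 3, 4, 47, 48, 49]

[2, 3, 4, 47, 48, 49]


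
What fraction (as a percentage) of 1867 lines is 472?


Coverage = covered / total * 100
Coverage = 472 / 1867 * 100
Coverage = 25.28%

25.28%


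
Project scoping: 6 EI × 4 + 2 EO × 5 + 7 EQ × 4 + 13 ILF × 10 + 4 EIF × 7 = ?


UFP = EI*4 + EO*5 + EQ*4 + ILF*10 + EIF*7
UFP = 6*4 + 2*5 + 7*4 + 13*10 + 4*7
UFP = 24 + 10 + 28 + 130 + 28
UFP = 220

220


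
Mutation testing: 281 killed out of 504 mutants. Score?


Mutation score = killed / total * 100
Mutation score = 281 / 504 * 100
Mutation score = 55.75%

55.75%
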